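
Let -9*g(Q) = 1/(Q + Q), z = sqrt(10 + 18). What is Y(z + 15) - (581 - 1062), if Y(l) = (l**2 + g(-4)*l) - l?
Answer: 17261/24 + 2089*sqrt(7)/36 ≈ 872.74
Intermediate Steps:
z = 2*sqrt(7) (z = sqrt(28) = 2*sqrt(7) ≈ 5.2915)
g(Q) = -1/(18*Q) (g(Q) = -1/(9*(Q + Q)) = -1/(2*Q)/9 = -1/(18*Q))
Y(l) = l**2 - 71*l/72 (Y(l) = (l**2 + (-1/18/(-4))*l) - l = (l**2 + (-1/18*(-1/4))*l) - l = (l**2 + l/72) - l = l**2 - 71*l/72)
Y(z + 15) - (581 - 1062) = (2*sqrt(7) + 15)*(-71 + 72*(2*sqrt(7) + 15))/72 - (581 - 1062) = (15 + 2*sqrt(7))*(-71 + 72*(15 + 2*sqrt(7)))/72 - 1*(-481) = (15 + 2*sqrt(7))*(-71 + (1080 + 144*sqrt(7)))/72 + 481 = (15 + 2*sqrt(7))*(1009 + 144*sqrt(7))/72 + 481 = 481 + (15 + 2*sqrt(7))*(1009 + 144*sqrt(7))/72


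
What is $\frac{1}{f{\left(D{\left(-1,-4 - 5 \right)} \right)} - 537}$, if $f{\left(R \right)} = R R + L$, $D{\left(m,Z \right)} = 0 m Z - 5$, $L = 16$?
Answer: $- \frac{1}{496} \approx -0.0020161$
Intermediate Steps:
$D{\left(m,Z \right)} = -5$ ($D{\left(m,Z \right)} = 0 Z - 5 = 0 - 5 = -5$)
$f{\left(R \right)} = 16 + R^{2}$ ($f{\left(R \right)} = R R + 16 = R^{2} + 16 = 16 + R^{2}$)
$\frac{1}{f{\left(D{\left(-1,-4 - 5 \right)} \right)} - 537} = \frac{1}{\left(16 + \left(-5\right)^{2}\right) - 537} = \frac{1}{\left(16 + 25\right) - 537} = \frac{1}{41 - 537} = \frac{1}{-496} = - \frac{1}{496}$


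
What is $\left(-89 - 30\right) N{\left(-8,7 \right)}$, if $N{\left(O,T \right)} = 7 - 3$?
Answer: $-476$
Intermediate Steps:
$N{\left(O,T \right)} = 4$
$\left(-89 - 30\right) N{\left(-8,7 \right)} = \left(-89 - 30\right) 4 = \left(-119\right) 4 = -476$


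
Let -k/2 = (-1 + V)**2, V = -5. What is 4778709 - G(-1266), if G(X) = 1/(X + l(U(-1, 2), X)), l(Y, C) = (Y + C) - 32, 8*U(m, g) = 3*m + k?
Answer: 98379282191/20587 ≈ 4.7787e+6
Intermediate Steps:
k = -72 (k = -2*(-1 - 5)**2 = -2*(-6)**2 = -2*36 = -72)
U(m, g) = -9 + 3*m/8 (U(m, g) = (3*m - 72)/8 = (-72 + 3*m)/8 = -9 + 3*m/8)
l(Y, C) = -32 + C + Y (l(Y, C) = (C + Y) - 32 = -32 + C + Y)
G(X) = 1/(-331/8 + 2*X) (G(X) = 1/(X + (-32 + X + (-9 + (3/8)*(-1)))) = 1/(X + (-32 + X + (-9 - 3/8))) = 1/(X + (-32 + X - 75/8)) = 1/(X + (-331/8 + X)) = 1/(-331/8 + 2*X))
4778709 - G(-1266) = 4778709 - 8/(-331 + 16*(-1266)) = 4778709 - 8/(-331 - 20256) = 4778709 - 8/(-20587) = 4778709 - 8*(-1)/20587 = 4778709 - 1*(-8/20587) = 4778709 + 8/20587 = 98379282191/20587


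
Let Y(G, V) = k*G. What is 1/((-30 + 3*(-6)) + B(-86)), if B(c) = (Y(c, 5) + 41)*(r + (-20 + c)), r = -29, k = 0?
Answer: -1/5583 ≈ -0.00017912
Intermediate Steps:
Y(G, V) = 0 (Y(G, V) = 0*G = 0)
B(c) = -2009 + 41*c (B(c) = (0 + 41)*(-29 + (-20 + c)) = 41*(-49 + c) = -2009 + 41*c)
1/((-30 + 3*(-6)) + B(-86)) = 1/((-30 + 3*(-6)) + (-2009 + 41*(-86))) = 1/((-30 - 18) + (-2009 - 3526)) = 1/(-48 - 5535) = 1/(-5583) = -1/5583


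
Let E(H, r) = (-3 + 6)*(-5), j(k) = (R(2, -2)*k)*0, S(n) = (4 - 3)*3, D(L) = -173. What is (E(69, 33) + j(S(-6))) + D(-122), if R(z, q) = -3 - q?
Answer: -188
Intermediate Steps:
S(n) = 3 (S(n) = 1*3 = 3)
j(k) = 0 (j(k) = ((-3 - 1*(-2))*k)*0 = ((-3 + 2)*k)*0 = -k*0 = 0)
E(H, r) = -15 (E(H, r) = 3*(-5) = -15)
(E(69, 33) + j(S(-6))) + D(-122) = (-15 + 0) - 173 = -15 - 173 = -188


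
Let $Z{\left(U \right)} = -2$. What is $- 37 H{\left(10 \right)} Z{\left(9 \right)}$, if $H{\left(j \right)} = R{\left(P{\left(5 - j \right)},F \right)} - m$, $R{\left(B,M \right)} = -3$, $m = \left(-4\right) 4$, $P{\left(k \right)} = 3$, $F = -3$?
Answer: $962$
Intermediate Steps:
$m = -16$
$H{\left(j \right)} = 13$ ($H{\left(j \right)} = -3 - -16 = -3 + 16 = 13$)
$- 37 H{\left(10 \right)} Z{\left(9 \right)} = \left(-37\right) 13 \left(-2\right) = \left(-481\right) \left(-2\right) = 962$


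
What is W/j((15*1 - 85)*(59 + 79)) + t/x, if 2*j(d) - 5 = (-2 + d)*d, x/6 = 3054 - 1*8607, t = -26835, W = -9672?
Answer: 834666069661/1036577677050 ≈ 0.80521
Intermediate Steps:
x = -33318 (x = 6*(3054 - 1*8607) = 6*(3054 - 8607) = 6*(-5553) = -33318)
j(d) = 5/2 + d*(-2 + d)/2 (j(d) = 5/2 + ((-2 + d)*d)/2 = 5/2 + (d*(-2 + d))/2 = 5/2 + d*(-2 + d)/2)
W/j((15*1 - 85)*(59 + 79)) + t/x = -9672/(5/2 + ((15*1 - 85)*(59 + 79))²/2 - (15*1 - 85)*(59 + 79)) - 26835/(-33318) = -9672/(5/2 + ((15 - 85)*138)²/2 - (15 - 85)*138) - 26835*(-1/33318) = -9672/(5/2 + (-70*138)²/2 - (-70)*138) + 8945/11106 = -9672/(5/2 + (½)*(-9660)² - 1*(-9660)) + 8945/11106 = -9672/(5/2 + (½)*93315600 + 9660) + 8945/11106 = -9672/(5/2 + 46657800 + 9660) + 8945/11106 = -9672/93334925/2 + 8945/11106 = -9672*2/93334925 + 8945/11106 = -19344/93334925 + 8945/11106 = 834666069661/1036577677050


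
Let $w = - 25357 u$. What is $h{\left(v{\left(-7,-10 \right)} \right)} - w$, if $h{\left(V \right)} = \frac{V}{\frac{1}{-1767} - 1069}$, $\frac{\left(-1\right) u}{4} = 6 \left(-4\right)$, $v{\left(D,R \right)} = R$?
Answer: $\frac{2299077410499}{944462} \approx 2.4343 \cdot 10^{6}$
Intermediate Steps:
$u = 96$ ($u = - 4 \cdot 6 \left(-4\right) = \left(-4\right) \left(-24\right) = 96$)
$w = -2434272$ ($w = \left(-25357\right) 96 = -2434272$)
$h{\left(V \right)} = - \frac{1767 V}{1888924}$ ($h{\left(V \right)} = \frac{V}{- \frac{1}{1767} - 1069} = \frac{V}{- \frac{1888924}{1767}} = - \frac{1767 V}{1888924}$)
$h{\left(v{\left(-7,-10 \right)} \right)} - w = \left(- \frac{1767}{1888924}\right) \left(-10\right) - -2434272 = \frac{8835}{944462} + 2434272 = \frac{2299077410499}{944462}$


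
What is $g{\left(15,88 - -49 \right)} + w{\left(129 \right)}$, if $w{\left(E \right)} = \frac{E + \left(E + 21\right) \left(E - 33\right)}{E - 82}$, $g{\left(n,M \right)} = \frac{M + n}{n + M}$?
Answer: $\frac{14576}{47} \approx 310.13$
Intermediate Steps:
$g{\left(n,M \right)} = 1$ ($g{\left(n,M \right)} = \frac{M + n}{M + n} = 1$)
$w{\left(E \right)} = \frac{E + \left(-33 + E\right) \left(21 + E\right)}{-82 + E}$ ($w{\left(E \right)} = \frac{E + \left(21 + E\right) \left(-33 + E\right)}{-82 + E} = \frac{E + \left(-33 + E\right) \left(21 + E\right)}{-82 + E}$)
$g{\left(15,88 - -49 \right)} + w{\left(129 \right)} = 1 + \frac{-693 + 129^{2} - 1419}{-82 + 129} = 1 + \frac{-693 + 16641 - 1419}{47} = 1 + \frac{1}{47} \cdot 14529 = 1 + \frac{14529}{47} = \frac{14576}{47}$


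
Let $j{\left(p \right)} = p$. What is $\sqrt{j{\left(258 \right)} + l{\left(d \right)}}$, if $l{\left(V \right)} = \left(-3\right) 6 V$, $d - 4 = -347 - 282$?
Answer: $2 \sqrt{2877} \approx 107.28$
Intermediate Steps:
$d = -625$ ($d = 4 - 629 = -625$)
$l{\left(V \right)} = - 18 V$
$\sqrt{j{\left(258 \right)} + l{\left(d \right)}} = \sqrt{258 - -11250} = \sqrt{258 + 11250} = \sqrt{11508} = 2 \sqrt{2877}$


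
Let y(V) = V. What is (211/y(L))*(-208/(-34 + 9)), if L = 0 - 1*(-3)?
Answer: 43888/75 ≈ 585.17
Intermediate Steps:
L = 3 (L = 0 + 3 = 3)
(211/y(L))*(-208/(-34 + 9)) = (211/3)*(-208/(-34 + 9)) = ((⅓)*211)*(-208/(-25)) = 211*(-208*(-1/25))/3 = (211/3)*(208/25) = 43888/75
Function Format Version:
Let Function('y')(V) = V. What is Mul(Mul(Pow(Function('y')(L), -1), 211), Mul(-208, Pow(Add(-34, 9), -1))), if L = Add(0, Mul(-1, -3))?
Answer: Rational(43888, 75) ≈ 585.17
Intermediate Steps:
L = 3 (L = Add(0, 3) = 3)
Mul(Mul(Pow(Function('y')(L), -1), 211), Mul(-208, Pow(Add(-34, 9), -1))) = Mul(Mul(Pow(3, -1), 211), Mul(-208, Pow(Add(-34, 9), -1))) = Mul(Mul(Rational(1, 3), 211), Mul(-208, Pow(-25, -1))) = Mul(Rational(211, 3), Mul(-208, Rational(-1, 25))) = Mul(Rational(211, 3), Rational(208, 25)) = Rational(43888, 75)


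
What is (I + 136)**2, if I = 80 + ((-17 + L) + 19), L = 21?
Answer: 57121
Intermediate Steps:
I = 103 (I = 80 + ((-17 + 21) + 19) = 80 + (4 + 19) = 80 + 23 = 103)
(I + 136)**2 = (103 + 136)**2 = 239**2 = 57121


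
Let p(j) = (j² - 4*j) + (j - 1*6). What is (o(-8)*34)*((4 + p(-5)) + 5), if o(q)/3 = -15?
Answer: -65790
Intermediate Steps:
o(q) = -45 (o(q) = 3*(-15) = -45)
p(j) = -6 + j² - 3*j (p(j) = (j² - 4*j) + (j - 6) = (j² - 4*j) + (-6 + j) = -6 + j² - 3*j)
(o(-8)*34)*((4 + p(-5)) + 5) = (-45*34)*((4 + (-6 + (-5)² - 3*(-5))) + 5) = -1530*((4 + (-6 + 25 + 15)) + 5) = -1530*((4 + 34) + 5) = -1530*(38 + 5) = -1530*43 = -65790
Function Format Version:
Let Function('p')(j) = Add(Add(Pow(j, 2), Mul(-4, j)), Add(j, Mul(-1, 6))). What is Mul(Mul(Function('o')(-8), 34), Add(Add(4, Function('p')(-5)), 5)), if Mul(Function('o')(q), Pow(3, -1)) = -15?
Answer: -65790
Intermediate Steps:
Function('o')(q) = -45 (Function('o')(q) = Mul(3, -15) = -45)
Function('p')(j) = Add(-6, Pow(j, 2), Mul(-3, j)) (Function('p')(j) = Add(Add(Pow(j, 2), Mul(-4, j)), Add(j, -6)) = Add(Add(Pow(j, 2), Mul(-4, j)), Add(-6, j)) = Add(-6, Pow(j, 2), Mul(-3, j)))
Mul(Mul(Function('o')(-8), 34), Add(Add(4, Function('p')(-5)), 5)) = Mul(Mul(-45, 34), Add(Add(4, Add(-6, Pow(-5, 2), Mul(-3, -5))), 5)) = Mul(-1530, Add(Add(4, Add(-6, 25, 15)), 5)) = Mul(-1530, Add(Add(4, 34), 5)) = Mul(-1530, Add(38, 5)) = Mul(-1530, 43) = -65790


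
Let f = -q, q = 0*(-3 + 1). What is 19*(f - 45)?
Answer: -855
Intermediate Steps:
q = 0 (q = 0*(-2) = 0)
f = 0 (f = -1*0 = 0)
19*(f - 45) = 19*(0 - 45) = 19*(-45) = -855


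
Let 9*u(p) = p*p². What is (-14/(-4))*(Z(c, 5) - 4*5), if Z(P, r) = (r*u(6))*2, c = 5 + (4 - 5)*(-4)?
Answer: 770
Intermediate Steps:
u(p) = p³/9 (u(p) = (p*p²)/9 = p³/9)
c = 9 (c = 5 - 1*(-4) = 5 + 4 = 9)
Z(P, r) = 48*r (Z(P, r) = (r*((⅑)*6³))*2 = (r*((⅑)*216))*2 = (r*24)*2 = (24*r)*2 = 48*r)
(-14/(-4))*(Z(c, 5) - 4*5) = (-14/(-4))*(48*5 - 4*5) = (-14*(-¼))*(240 - 20) = (7/2)*220 = 770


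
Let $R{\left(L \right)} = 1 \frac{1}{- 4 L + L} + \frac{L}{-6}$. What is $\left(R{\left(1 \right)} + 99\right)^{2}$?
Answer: $\frac{38809}{4} \approx 9702.3$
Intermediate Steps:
$R{\left(L \right)} = - \frac{1}{3 L} - \frac{L}{6}$ ($R{\left(L \right)} = 1 \frac{1}{\left(-3\right) L} + L \left(- \frac{1}{6}\right) = 1 \left(- \frac{1}{3 L}\right) - \frac{L}{6} = - \frac{1}{3 L} - \frac{L}{6}$)
$\left(R{\left(1 \right)} + 99\right)^{2} = \left(\frac{-2 - 1^{2}}{6 \cdot 1} + 99\right)^{2} = \left(\frac{1}{6} \cdot 1 \left(-2 - 1\right) + 99\right)^{2} = \left(\frac{1}{6} \cdot 1 \left(-3\right) + 99\right)^{2} = \left(- \frac{1}{2} + 99\right)^{2} = \left(\frac{197}{2}\right)^{2} = \frac{38809}{4}$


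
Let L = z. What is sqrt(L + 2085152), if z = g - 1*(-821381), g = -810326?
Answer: 41*sqrt(1247) ≈ 1447.8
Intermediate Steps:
z = 11055 (z = -810326 - 1*(-821381) = -810326 + 821381 = 11055)
L = 11055
sqrt(L + 2085152) = sqrt(11055 + 2085152) = sqrt(2096207) = 41*sqrt(1247)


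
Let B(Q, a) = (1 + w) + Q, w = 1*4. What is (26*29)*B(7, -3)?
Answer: 9048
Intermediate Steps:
w = 4
B(Q, a) = 5 + Q (B(Q, a) = (1 + 4) + Q = 5 + Q)
(26*29)*B(7, -3) = (26*29)*(5 + 7) = 754*12 = 9048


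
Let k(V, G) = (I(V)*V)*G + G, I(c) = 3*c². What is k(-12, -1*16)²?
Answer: 6877053184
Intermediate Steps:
k(V, G) = G + 3*G*V³ (k(V, G) = ((3*V²)*V)*G + G = (3*V³)*G + G = 3*G*V³ + G = G + 3*G*V³)
k(-12, -1*16)² = ((-1*16)*(1 + 3*(-12)³))² = (-16*(1 + 3*(-1728)))² = (-16*(1 - 5184))² = (-16*(-5183))² = 82928² = 6877053184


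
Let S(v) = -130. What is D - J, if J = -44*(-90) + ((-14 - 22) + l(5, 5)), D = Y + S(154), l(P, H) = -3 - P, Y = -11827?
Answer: -15873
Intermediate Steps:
D = -11957 (D = -11827 - 130 = -11957)
J = 3916 (J = -44*(-90) + ((-14 - 22) + (-3 - 1*5)) = 3960 + (-36 + (-3 - 5)) = 3960 + (-36 - 8) = 3960 - 44 = 3916)
D - J = -11957 - 1*3916 = -11957 - 3916 = -15873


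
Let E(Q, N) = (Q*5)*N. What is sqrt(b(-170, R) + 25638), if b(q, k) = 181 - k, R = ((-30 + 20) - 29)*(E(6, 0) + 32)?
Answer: sqrt(27067) ≈ 164.52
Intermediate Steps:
E(Q, N) = 5*N*Q (E(Q, N) = (5*Q)*N = 5*N*Q)
R = -1248 (R = ((-30 + 20) - 29)*(5*0*6 + 32) = (-10 - 29)*(0 + 32) = -39*32 = -1248)
sqrt(b(-170, R) + 25638) = sqrt((181 - 1*(-1248)) + 25638) = sqrt((181 + 1248) + 25638) = sqrt(1429 + 25638) = sqrt(27067)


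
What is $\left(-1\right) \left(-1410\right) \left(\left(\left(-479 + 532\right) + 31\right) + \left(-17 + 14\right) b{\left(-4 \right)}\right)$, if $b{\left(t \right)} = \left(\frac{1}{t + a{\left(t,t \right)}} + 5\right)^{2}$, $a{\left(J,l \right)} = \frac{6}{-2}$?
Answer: $\frac{913680}{49} \approx 18647.0$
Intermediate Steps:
$a{\left(J,l \right)} = -3$ ($a{\left(J,l \right)} = 6 \left(- \frac{1}{2}\right) = -3$)
$b{\left(t \right)} = \left(5 + \frac{1}{-3 + t}\right)^{2}$ ($b{\left(t \right)} = \left(\frac{1}{t - 3} + 5\right)^{2} = \left(\frac{1}{-3 + t} + 5\right)^{2} = \left(5 + \frac{1}{-3 + t}\right)^{2}$)
$\left(-1\right) \left(-1410\right) \left(\left(\left(-479 + 532\right) + 31\right) + \left(-17 + 14\right) b{\left(-4 \right)}\right) = \left(-1\right) \left(-1410\right) \left(\left(\left(-479 + 532\right) + 31\right) + \left(-17 + 14\right) \frac{\left(-14 + 5 \left(-4\right)\right)^{2}}{\left(-3 - 4\right)^{2}}\right) = 1410 \left(\left(53 + 31\right) - 3 \frac{\left(-14 - 20\right)^{2}}{49}\right) = 1410 \left(84 - 3 \left(-34\right)^{2} \cdot \frac{1}{49}\right) = 1410 \left(84 - 3 \cdot 1156 \cdot \frac{1}{49}\right) = 1410 \left(84 - \frac{3468}{49}\right) = 1410 \cdot \frac{648}{49} = \frac{913680}{49}$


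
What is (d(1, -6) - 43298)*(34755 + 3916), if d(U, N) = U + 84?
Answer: -1671089923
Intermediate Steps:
d(U, N) = 84 + U
(d(1, -6) - 43298)*(34755 + 3916) = ((84 + 1) - 43298)*(34755 + 3916) = (85 - 43298)*38671 = -43213*38671 = -1671089923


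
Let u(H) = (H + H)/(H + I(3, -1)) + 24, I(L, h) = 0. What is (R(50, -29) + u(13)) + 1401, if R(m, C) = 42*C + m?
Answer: 259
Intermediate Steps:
R(m, C) = m + 42*C
u(H) = 26 (u(H) = (H + H)/(H + 0) + 24 = (2*H)/H + 24 = 2 + 24 = 26)
(R(50, -29) + u(13)) + 1401 = ((50 + 42*(-29)) + 26) + 1401 = ((50 - 1218) + 26) + 1401 = (-1168 + 26) + 1401 = -1142 + 1401 = 259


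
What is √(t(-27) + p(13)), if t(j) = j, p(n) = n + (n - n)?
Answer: I*√14 ≈ 3.7417*I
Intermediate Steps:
p(n) = n (p(n) = n + 0 = n)
√(t(-27) + p(13)) = √(-27 + 13) = √(-14) = I*√14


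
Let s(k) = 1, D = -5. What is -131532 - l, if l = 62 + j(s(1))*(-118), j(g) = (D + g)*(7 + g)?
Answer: -135370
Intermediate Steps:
j(g) = (-5 + g)*(7 + g)
l = 3838 (l = 62 + (-35 + 1² + 2*1)*(-118) = 62 + (-35 + 1 + 2)*(-118) = 62 - 32*(-118) = 62 + 3776 = 3838)
-131532 - l = -131532 - 1*3838 = -131532 - 3838 = -135370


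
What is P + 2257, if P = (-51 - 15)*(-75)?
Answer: 7207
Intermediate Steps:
P = 4950 (P = -66*(-75) = 4950)
P + 2257 = 4950 + 2257 = 7207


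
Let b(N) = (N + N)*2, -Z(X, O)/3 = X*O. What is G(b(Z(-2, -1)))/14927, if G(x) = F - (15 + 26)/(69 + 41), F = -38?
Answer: -4221/1641970 ≈ -0.0025707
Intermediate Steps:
Z(X, O) = -3*O*X (Z(X, O) = -3*X*O = -3*O*X)
b(N) = 4*N (b(N) = (2*N)*2 = 4*N)
G(x) = -4221/110 (G(x) = -38 - (15 + 26)/(69 + 41) = -38 - 41/110 = -4221/110)
G(b(Z(-2, -1)))/14927 = -4221/110/14927 = -4221/110*1/14927 = -4221/1641970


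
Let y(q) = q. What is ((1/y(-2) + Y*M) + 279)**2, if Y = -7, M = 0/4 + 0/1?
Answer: 310249/4 ≈ 77562.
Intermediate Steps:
M = 0 (M = 0*(1/4) + 0*1 = 0 + 0 = 0)
((1/y(-2) + Y*M) + 279)**2 = ((1/(-2) - 7*0) + 279)**2 = ((-1/2 + 0) + 279)**2 = (-1/2 + 279)**2 = (557/2)**2 = 310249/4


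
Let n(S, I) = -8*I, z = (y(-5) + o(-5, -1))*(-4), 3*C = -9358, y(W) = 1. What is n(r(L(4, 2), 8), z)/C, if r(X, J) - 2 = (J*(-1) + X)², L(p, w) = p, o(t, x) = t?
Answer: 192/4679 ≈ 0.041034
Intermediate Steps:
r(X, J) = 2 + (X - J)² (r(X, J) = 2 + (J*(-1) + X)² = 2 + (-J + X)² = 2 + (X - J)²)
C = -9358/3 (C = (⅓)*(-9358) = -9358/3 ≈ -3119.3)
z = 16 (z = (1 - 5)*(-4) = -4*(-4) = 16)
n(r(L(4, 2), 8), z)/C = (-8*16)/(-9358/3) = -128*(-3/9358) = 192/4679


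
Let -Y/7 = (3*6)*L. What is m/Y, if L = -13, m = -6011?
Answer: -6011/1638 ≈ -3.6697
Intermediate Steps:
Y = 1638 (Y = -7*3*6*(-13) = -126*(-13) = -7*(-234) = 1638)
m/Y = -6011/1638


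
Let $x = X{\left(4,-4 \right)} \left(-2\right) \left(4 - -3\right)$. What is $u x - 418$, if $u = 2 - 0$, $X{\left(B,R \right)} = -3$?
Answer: $-334$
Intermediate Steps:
$x = 42$ ($x = \left(-3\right) \left(-2\right) \left(4 - -3\right) = 6 \left(4 + 3\right) = 6 \cdot 7 = 42$)
$u = 2$ ($u = 2 + 0 = 2$)
$u x - 418 = 2 \cdot 42 - 418 = 84 - 418 = -334$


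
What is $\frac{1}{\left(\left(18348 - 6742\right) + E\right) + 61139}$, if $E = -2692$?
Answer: $\frac{1}{70053} \approx 1.4275 \cdot 10^{-5}$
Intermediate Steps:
$\frac{1}{\left(\left(18348 - 6742\right) + E\right) + 61139} = \frac{1}{\left(\left(18348 - 6742\right) - 2692\right) + 61139} = \frac{1}{\left(11606 - 2692\right) + 61139} = \frac{1}{8914 + 61139} = \frac{1}{70053}$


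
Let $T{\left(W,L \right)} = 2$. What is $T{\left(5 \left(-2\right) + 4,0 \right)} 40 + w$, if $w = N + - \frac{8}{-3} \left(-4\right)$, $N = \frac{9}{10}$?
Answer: $\frac{2107}{30} \approx 70.233$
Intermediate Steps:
$N = \frac{9}{10}$ ($N = 9 \cdot \frac{1}{10} = \frac{9}{10} \approx 0.9$)
$w = - \frac{293}{30}$ ($w = \frac{9}{10} + - \frac{8}{-3} \left(-4\right) = \frac{9}{10} + \left(-8\right) \left(- \frac{1}{3}\right) \left(-4\right) = \frac{9}{10} + \frac{8}{3} \left(-4\right) = \frac{9}{10} - \frac{32}{3} = - \frac{293}{30} \approx -9.7667$)
$T{\left(5 \left(-2\right) + 4,0 \right)} 40 + w = 2 \cdot 40 - \frac{293}{30} = 80 - \frac{293}{30} = \frac{2107}{30}$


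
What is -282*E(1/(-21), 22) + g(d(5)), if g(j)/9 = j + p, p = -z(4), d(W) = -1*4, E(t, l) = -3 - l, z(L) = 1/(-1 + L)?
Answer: 7011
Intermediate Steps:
d(W) = -4
p = -⅓ (p = -1/(-1 + 4) = -1/3 = -1*⅓ = -⅓ ≈ -0.33333)
g(j) = -3 + 9*j (g(j) = 9*(j - ⅓) = 9*(-⅓ + j) = -3 + 9*j)
-282*E(1/(-21), 22) + g(d(5)) = -282*(-3 - 1*22) + (-3 + 9*(-4)) = -282*(-3 - 22) + (-3 - 36) = -282*(-25) - 39 = 7050 - 39 = 7011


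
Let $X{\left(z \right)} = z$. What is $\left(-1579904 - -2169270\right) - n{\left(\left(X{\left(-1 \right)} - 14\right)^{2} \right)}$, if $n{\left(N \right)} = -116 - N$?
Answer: $589707$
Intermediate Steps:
$\left(-1579904 - -2169270\right) - n{\left(\left(X{\left(-1 \right)} - 14\right)^{2} \right)} = \left(-1579904 - -2169270\right) - \left(-116 - \left(-1 - 14\right)^{2}\right) = \left(-1579904 + 2169270\right) - \left(-116 - \left(-1 - 14\right)^{2}\right) = 589366 - \left(-116 - \left(-15\right)^{2}\right) = 589366 - \left(-116 - 225\right) = 589366 - -341 = 589366 + 341 = 589707$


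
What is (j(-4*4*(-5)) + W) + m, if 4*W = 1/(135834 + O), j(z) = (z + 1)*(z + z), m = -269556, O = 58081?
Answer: -199031253359/775660 ≈ -2.5660e+5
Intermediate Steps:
j(z) = 2*z*(1 + z) (j(z) = (1 + z)*(2*z) = 2*z*(1 + z))
W = 1/775660 (W = 1/(4*(135834 + 58081)) = (¼)/193915 = (¼)*(1/193915) = 1/775660 ≈ 1.2892e-6)
(j(-4*4*(-5)) + W) + m = (2*(-4*4*(-5))*(1 - 4*4*(-5)) + 1/775660) - 269556 = (2*(-16*(-5))*(1 - 16*(-5)) + 1/775660) - 269556 = (2*80*(1 + 80) + 1/775660) - 269556 = (2*80*81 + 1/775660) - 269556 = (12960 + 1/775660) - 269556 = 10052553601/775660 - 269556 = -199031253359/775660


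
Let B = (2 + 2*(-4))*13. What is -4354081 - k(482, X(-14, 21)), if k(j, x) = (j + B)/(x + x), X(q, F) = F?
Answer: -91435903/21 ≈ -4.3541e+6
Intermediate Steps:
B = -78 (B = (2 - 8)*13 = -6*13 = -78)
k(j, x) = (-78 + j)/(2*x) (k(j, x) = (j - 78)/(x + x) = (-78 + j)/((2*x)) = (-78 + j)*(1/(2*x)) = (-78 + j)/(2*x))
-4354081 - k(482, X(-14, 21)) = -4354081 - (-78 + 482)/(2*21) = -4354081 - 404/(2*21) = -4354081 - 1*202/21 = -4354081 - 202/21 = -91435903/21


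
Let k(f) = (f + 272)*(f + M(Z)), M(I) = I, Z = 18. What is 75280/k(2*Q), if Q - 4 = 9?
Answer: 9410/1639 ≈ 5.7413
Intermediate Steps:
Q = 13 (Q = 4 + 9 = 13)
k(f) = (18 + f)*(272 + f) (k(f) = (f + 272)*(f + 18) = (272 + f)*(18 + f) = (18 + f)*(272 + f))
75280/k(2*Q) = 75280/(4896 + (2*13)**2 + 290*(2*13)) = 75280/(4896 + 26**2 + 290*26) = 75280/(4896 + 676 + 7540) = 75280/13112 = 75280*(1/13112) = 9410/1639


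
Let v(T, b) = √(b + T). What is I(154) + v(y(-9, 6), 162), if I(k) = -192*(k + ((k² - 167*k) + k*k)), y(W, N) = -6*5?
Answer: -4198656 + 2*√33 ≈ -4.1986e+6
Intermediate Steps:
y(W, N) = -30
I(k) = -384*k² + 31872*k (I(k) = -192*(k + ((k² - 167*k) + k²)) = -192*(k + (-167*k + 2*k²)) = -192*(-166*k + 2*k²) = -384*k² + 31872*k)
v(T, b) = √(T + b)
I(154) + v(y(-9, 6), 162) = 384*154*(83 - 1*154) + √(-30 + 162) = 384*154*(83 - 154) + √132 = 384*154*(-71) + 2*√33 = -4198656 + 2*√33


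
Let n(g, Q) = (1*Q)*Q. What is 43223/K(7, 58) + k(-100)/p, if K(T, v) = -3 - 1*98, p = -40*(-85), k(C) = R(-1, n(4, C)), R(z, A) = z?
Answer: -146958301/343400 ≈ -427.95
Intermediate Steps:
n(g, Q) = Q² (n(g, Q) = Q*Q = Q²)
k(C) = -1
p = 3400
K(T, v) = -101 (K(T, v) = -3 - 98 = -101)
43223/K(7, 58) + k(-100)/p = 43223/(-101) - 1/3400 = 43223*(-1/101) - 1*1/3400 = -43223/101 - 1/3400 = -146958301/343400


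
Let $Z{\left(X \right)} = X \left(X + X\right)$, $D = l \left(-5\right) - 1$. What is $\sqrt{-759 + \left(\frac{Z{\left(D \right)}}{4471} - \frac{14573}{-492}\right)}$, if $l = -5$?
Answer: $\frac{i \sqrt{882023196997293}}{1099866} \approx 27.002 i$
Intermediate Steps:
$D = 24$ ($D = \left(-5\right) \left(-5\right) - 1 = 25 - 1 = 24$)
$Z{\left(X \right)} = 2 X^{2}$ ($Z{\left(X \right)} = X 2 X = 2 X^{2}$)
$\sqrt{-759 + \left(\frac{Z{\left(D \right)}}{4471} - \frac{14573}{-492}\right)} = \sqrt{-759 + \left(\frac{2 \cdot 24^{2}}{4471} - \frac{14573}{-492}\right)} = \sqrt{-759 + \left(2 \cdot 576 \cdot \frac{1}{4471} - - \frac{14573}{492}\right)} = \sqrt{-759 + \left(1152 \cdot \frac{1}{4471} + \frac{14573}{492}\right)} = \sqrt{-759 + \left(\frac{1152}{4471} + \frac{14573}{492}\right)} = \sqrt{-759 + \frac{65722667}{2199732}} = \sqrt{- \frac{1603873921}{2199732}} = \frac{i \sqrt{882023196997293}}{1099866}$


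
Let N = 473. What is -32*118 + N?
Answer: -3303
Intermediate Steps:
-32*118 + N = -32*118 + 473 = -3776 + 473 = -3303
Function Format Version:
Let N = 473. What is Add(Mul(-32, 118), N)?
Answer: -3303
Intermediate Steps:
Add(Mul(-32, 118), N) = Add(Mul(-32, 118), 473) = Add(-3776, 473) = -3303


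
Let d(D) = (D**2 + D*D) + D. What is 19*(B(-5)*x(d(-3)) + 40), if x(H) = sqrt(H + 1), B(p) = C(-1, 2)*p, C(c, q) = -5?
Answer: 2660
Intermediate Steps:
d(D) = D + 2*D**2 (d(D) = (D**2 + D**2) + D = 2*D**2 + D = D + 2*D**2)
B(p) = -5*p
x(H) = sqrt(1 + H)
19*(B(-5)*x(d(-3)) + 40) = 19*((-5*(-5))*sqrt(1 - 3*(1 + 2*(-3))) + 40) = 19*(25*sqrt(1 - 3*(1 - 6)) + 40) = 19*(25*sqrt(1 - 3*(-5)) + 40) = 19*(25*sqrt(1 + 15) + 40) = 19*(25*sqrt(16) + 40) = 19*(25*4 + 40) = 19*(100 + 40) = 19*140 = 2660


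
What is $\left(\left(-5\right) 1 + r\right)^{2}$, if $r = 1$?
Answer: $16$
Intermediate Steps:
$\left(\left(-5\right) 1 + r\right)^{2} = \left(\left(-5\right) 1 + 1\right)^{2} = \left(-5 + 1\right)^{2} = \left(-4\right)^{2} = 16$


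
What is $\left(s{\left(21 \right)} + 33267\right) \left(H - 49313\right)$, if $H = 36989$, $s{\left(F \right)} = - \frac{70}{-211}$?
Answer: $- \frac{86507171868}{211} \approx -4.0999 \cdot 10^{8}$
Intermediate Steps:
$s{\left(F \right)} = \frac{70}{211}$ ($s{\left(F \right)} = \left(-70\right) \left(- \frac{1}{211}\right) = \frac{70}{211}$)
$\left(s{\left(21 \right)} + 33267\right) \left(H - 49313\right) = \left(\frac{70}{211} + 33267\right) \left(36989 - 49313\right) = \frac{7019407}{211} \left(-12324\right) = - \frac{86507171868}{211}$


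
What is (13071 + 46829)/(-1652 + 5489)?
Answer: 59900/3837 ≈ 15.611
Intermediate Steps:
(13071 + 46829)/(-1652 + 5489) = 59900/3837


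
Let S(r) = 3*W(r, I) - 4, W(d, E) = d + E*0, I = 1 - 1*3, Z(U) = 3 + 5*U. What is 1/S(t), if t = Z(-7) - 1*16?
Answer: -1/148 ≈ -0.0067568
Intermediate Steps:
I = -2 (I = 1 - 3 = -2)
W(d, E) = d (W(d, E) = d + 0 = d)
t = -48 (t = (3 + 5*(-7)) - 1*16 = (3 - 35) - 16 = -32 - 16 = -48)
S(r) = -4 + 3*r (S(r) = 3*r - 4 = -4 + 3*r)
1/S(t) = 1/(-4 + 3*(-48)) = 1/(-4 - 144) = 1/(-148) = -1/148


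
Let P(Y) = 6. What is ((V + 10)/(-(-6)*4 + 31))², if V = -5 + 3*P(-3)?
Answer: 529/3025 ≈ 0.17488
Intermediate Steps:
V = 13 (V = -5 + 3*6 = -5 + 18 = 13)
((V + 10)/(-(-6)*4 + 31))² = ((13 + 10)/(-(-6)*4 + 31))² = (23/(-3*(-8) + 31))² = (23/(24 + 31))² = (23/55)² = 529/3025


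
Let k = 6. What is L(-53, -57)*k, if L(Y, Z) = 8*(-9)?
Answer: -432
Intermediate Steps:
L(Y, Z) = -72
L(-53, -57)*k = -72*6 = -432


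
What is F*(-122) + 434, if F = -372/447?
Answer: 79794/149 ≈ 535.53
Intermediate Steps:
F = -124/149 (F = -372*1/447 = -124/149 ≈ -0.83221)
F*(-122) + 434 = -124/149*(-122) + 434 = 15128/149 + 434 = 79794/149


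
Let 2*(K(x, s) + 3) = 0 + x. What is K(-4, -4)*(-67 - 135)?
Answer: 1010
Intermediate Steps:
K(x, s) = -3 + x/2 (K(x, s) = -3 + (0 + x)/2 = -3 + x/2)
K(-4, -4)*(-67 - 135) = (-3 + (½)*(-4))*(-67 - 135) = (-3 - 2)*(-202) = -5*(-202) = 1010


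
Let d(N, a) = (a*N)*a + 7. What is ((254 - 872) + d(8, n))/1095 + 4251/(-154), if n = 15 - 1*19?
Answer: -1576409/56210 ≈ -28.045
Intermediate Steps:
n = -4 (n = 15 - 19 = -4)
d(N, a) = 7 + N*a² (d(N, a) = (N*a)*a + 7 = N*a² + 7 = 7 + N*a²)
((254 - 872) + d(8, n))/1095 + 4251/(-154) = ((254 - 872) + (7 + 8*(-4)²))/1095 + 4251/(-154) = (-618 + (7 + 8*16))*(1/1095) + 4251*(-1/154) = (-618 + (7 + 128))*(1/1095) - 4251/154 = (-618 + 135)*(1/1095) - 4251/154 = -483*1/1095 - 4251/154 = -161/365 - 4251/154 = -1576409/56210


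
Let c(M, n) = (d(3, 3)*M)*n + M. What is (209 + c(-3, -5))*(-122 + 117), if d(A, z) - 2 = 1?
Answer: -1255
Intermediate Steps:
d(A, z) = 3 (d(A, z) = 2 + 1 = 3)
c(M, n) = M + 3*M*n (c(M, n) = (3*M)*n + M = 3*M*n + M = M + 3*M*n)
(209 + c(-3, -5))*(-122 + 117) = (209 - 3*(1 + 3*(-5)))*(-122 + 117) = (209 - 3*(1 - 15))*(-5) = (209 - 3*(-14))*(-5) = (209 + 42)*(-5) = 251*(-5) = -1255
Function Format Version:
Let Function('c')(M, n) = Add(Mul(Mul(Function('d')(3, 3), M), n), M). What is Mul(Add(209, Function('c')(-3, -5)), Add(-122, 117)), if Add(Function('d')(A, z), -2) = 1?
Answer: -1255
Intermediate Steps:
Function('d')(A, z) = 3 (Function('d')(A, z) = Add(2, 1) = 3)
Function('c')(M, n) = Add(M, Mul(3, M, n)) (Function('c')(M, n) = Add(Mul(Mul(3, M), n), M) = Add(Mul(3, M, n), M) = Add(M, Mul(3, M, n)))
Mul(Add(209, Function('c')(-3, -5)), Add(-122, 117)) = Mul(Add(209, Mul(-3, Add(1, Mul(3, -5)))), Add(-122, 117)) = Mul(Add(209, Mul(-3, Add(1, -15))), -5) = Mul(Add(209, Mul(-3, -14)), -5) = Mul(Add(209, 42), -5) = Mul(251, -5) = -1255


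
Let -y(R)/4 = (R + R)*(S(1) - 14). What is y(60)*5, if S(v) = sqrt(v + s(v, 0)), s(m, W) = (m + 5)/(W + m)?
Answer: 33600 - 2400*sqrt(7) ≈ 27250.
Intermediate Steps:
s(m, W) = (5 + m)/(W + m)
S(v) = sqrt(v + (5 + v)/v) (S(v) = sqrt(v + (5 + v)/(0 + v)) = sqrt(v + (5 + v)/v))
y(R) = -8*R*(-14 + sqrt(7)) (y(R) = -4*(R + R)*(sqrt(1 + 1 + 5/1) - 14) = -4*2*R*(sqrt(1 + 1 + 5*1) - 14) = -4*2*R*(sqrt(1 + 1 + 5) - 14) = -4*2*R*(sqrt(7) - 14) = -4*2*R*(-14 + sqrt(7)) = -8*R*(-14 + sqrt(7)))
y(60)*5 = (8*60*(14 - sqrt(7)))*5 = (6720 - 480*sqrt(7))*5 = 33600 - 2400*sqrt(7)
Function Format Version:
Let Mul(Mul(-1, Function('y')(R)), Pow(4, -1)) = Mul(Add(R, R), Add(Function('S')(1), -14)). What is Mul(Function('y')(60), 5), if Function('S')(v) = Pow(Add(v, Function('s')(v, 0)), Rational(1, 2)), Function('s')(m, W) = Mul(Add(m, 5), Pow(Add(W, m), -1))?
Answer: Add(33600, Mul(-2400, Pow(7, Rational(1, 2)))) ≈ 27250.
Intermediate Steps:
Function('s')(m, W) = Mul(Pow(Add(W, m), -1), Add(5, m)) (Function('s')(m, W) = Mul(Add(5, m), Pow(Add(W, m), -1)) = Mul(Pow(Add(W, m), -1), Add(5, m)))
Function('S')(v) = Pow(Add(v, Mul(Pow(v, -1), Add(5, v))), Rational(1, 2)) (Function('S')(v) = Pow(Add(v, Mul(Pow(Add(0, v), -1), Add(5, v))), Rational(1, 2)) = Pow(Add(v, Mul(Pow(v, -1), Add(5, v))), Rational(1, 2)))
Function('y')(R) = Mul(-8, R, Add(-14, Pow(7, Rational(1, 2)))) (Function('y')(R) = Mul(-4, Mul(Add(R, R), Add(Pow(Add(1, 1, Mul(5, Pow(1, -1))), Rational(1, 2)), -14))) = Mul(-4, Mul(Mul(2, R), Add(Pow(Add(1, 1, Mul(5, 1)), Rational(1, 2)), -14))) = Mul(-4, Mul(Mul(2, R), Add(Pow(Add(1, 1, 5), Rational(1, 2)), -14))) = Mul(-4, Mul(Mul(2, R), Add(Pow(7, Rational(1, 2)), -14))) = Mul(-4, Mul(Mul(2, R), Add(-14, Pow(7, Rational(1, 2))))) = Mul(-4, Mul(2, R, Add(-14, Pow(7, Rational(1, 2))))) = Mul(-8, R, Add(-14, Pow(7, Rational(1, 2)))))
Mul(Function('y')(60), 5) = Mul(Mul(8, 60, Add(14, Mul(-1, Pow(7, Rational(1, 2))))), 5) = Mul(Add(6720, Mul(-480, Pow(7, Rational(1, 2)))), 5) = Add(33600, Mul(-2400, Pow(7, Rational(1, 2))))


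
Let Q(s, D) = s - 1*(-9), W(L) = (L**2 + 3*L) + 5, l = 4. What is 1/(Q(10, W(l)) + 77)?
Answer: 1/96 ≈ 0.010417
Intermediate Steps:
W(L) = 5 + L**2 + 3*L
Q(s, D) = 9 + s (Q(s, D) = s + 9 = 9 + s)
1/(Q(10, W(l)) + 77) = 1/((9 + 10) + 77) = 1/(19 + 77) = 1/96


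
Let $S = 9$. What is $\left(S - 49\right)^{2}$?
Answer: $1600$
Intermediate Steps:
$\left(S - 49\right)^{2} = \left(9 - 49\right)^{2} = \left(-40\right)^{2} = 1600$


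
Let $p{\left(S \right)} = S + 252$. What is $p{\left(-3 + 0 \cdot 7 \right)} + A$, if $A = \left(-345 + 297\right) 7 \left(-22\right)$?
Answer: $7641$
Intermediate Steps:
$p{\left(S \right)} = 252 + S$
$A = 7392$ ($A = \left(-48\right) \left(-154\right) = 7392$)
$p{\left(-3 + 0 \cdot 7 \right)} + A = \left(252 + \left(-3 + 0 \cdot 7\right)\right) + 7392 = \left(252 + \left(-3 + 0\right)\right) + 7392 = \left(252 - 3\right) + 7392 = 249 + 7392 = 7641$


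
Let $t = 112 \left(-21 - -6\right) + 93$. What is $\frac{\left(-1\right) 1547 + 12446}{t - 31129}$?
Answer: $- \frac{10899}{32716} \approx -0.33314$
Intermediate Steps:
$t = -1587$ ($t = 112 \left(-21 + 6\right) + 93 = 112 \left(-15\right) + 93 = -1680 + 93 = -1587$)
$\frac{\left(-1\right) 1547 + 12446}{t - 31129} = \frac{\left(-1\right) 1547 + 12446}{-1587 - 31129} = \frac{-1547 + 12446}{-32716} = 10899 \left(- \frac{1}{32716}\right) = - \frac{10899}{32716}$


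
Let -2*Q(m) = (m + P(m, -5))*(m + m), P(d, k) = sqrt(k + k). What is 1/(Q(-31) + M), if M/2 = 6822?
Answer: 12683/160868099 - 31*I*sqrt(10)/160868099 ≈ 7.8841e-5 - 6.0939e-7*I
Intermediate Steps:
M = 13644 (M = 2*6822 = 13644)
P(d, k) = sqrt(2)*sqrt(k) (P(d, k) = sqrt(2*k) = sqrt(2)*sqrt(k))
Q(m) = -m*(m + I*sqrt(10)) (Q(m) = -(m + sqrt(2)*sqrt(-5))*(m + m)/2 = -(m + sqrt(2)*(I*sqrt(5)))*2*m/2 = -(m + I*sqrt(10))*2*m/2 = -m*(m + I*sqrt(10)))
1/(Q(-31) + M) = 1/(-1*(-31)*(-31 + I*sqrt(10)) + 13644) = 1/((-961 + 31*I*sqrt(10)) + 13644) = 1/(12683 + 31*I*sqrt(10))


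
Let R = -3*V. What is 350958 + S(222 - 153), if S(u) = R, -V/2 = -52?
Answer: 350646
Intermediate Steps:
V = 104 (V = -2*(-52) = 104)
R = -312 (R = -3*104 = -312)
S(u) = -312
350958 + S(222 - 153) = 350958 - 312 = 350646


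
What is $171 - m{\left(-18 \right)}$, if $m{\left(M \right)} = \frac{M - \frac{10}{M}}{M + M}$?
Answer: $\frac{55247}{324} \approx 170.52$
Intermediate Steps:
$m{\left(M \right)} = \frac{M - \frac{10}{M}}{2 M}$
$171 - m{\left(-18 \right)} = 171 - \left(\frac{1}{2} - \frac{5}{324}\right) = 171 - \frac{157}{324} = \frac{55247}{324}$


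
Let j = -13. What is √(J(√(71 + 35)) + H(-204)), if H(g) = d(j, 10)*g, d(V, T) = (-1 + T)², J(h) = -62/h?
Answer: √(-46415916 - 1643*√106)/53 ≈ 128.57*I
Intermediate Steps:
H(g) = 81*g (H(g) = (-1 + 10)²*g = 9²*g = 81*g)
√(J(√(71 + 35)) + H(-204)) = √(-62/√(71 + 35) + 81*(-204)) = √(-62*√106/106 - 16524) = √(-31*√106/53 - 16524) = √(-16524 - 31*√106/53)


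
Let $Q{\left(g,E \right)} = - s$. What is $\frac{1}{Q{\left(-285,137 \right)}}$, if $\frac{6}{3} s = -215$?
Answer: $\frac{2}{215} \approx 0.0093023$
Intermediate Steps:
$s = - \frac{215}{2}$ ($s = \frac{1}{2} \left(-215\right) = - \frac{215}{2} \approx -107.5$)
$Q{\left(g,E \right)} = \frac{215}{2}$ ($Q{\left(g,E \right)} = \left(-1\right) \left(- \frac{215}{2}\right) = \frac{215}{2}$)
$\frac{1}{Q{\left(-285,137 \right)}} = \frac{1}{\frac{215}{2}} = \frac{2}{215}$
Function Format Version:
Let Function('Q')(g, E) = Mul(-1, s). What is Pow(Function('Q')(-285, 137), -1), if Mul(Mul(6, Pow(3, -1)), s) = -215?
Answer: Rational(2, 215) ≈ 0.0093023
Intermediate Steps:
s = Rational(-215, 2) (s = Mul(Rational(1, 2), -215) = Rational(-215, 2) ≈ -107.50)
Function('Q')(g, E) = Rational(215, 2) (Function('Q')(g, E) = Mul(-1, Rational(-215, 2)) = Rational(215, 2))
Pow(Function('Q')(-285, 137), -1) = Pow(Rational(215, 2), -1) = Rational(2, 215)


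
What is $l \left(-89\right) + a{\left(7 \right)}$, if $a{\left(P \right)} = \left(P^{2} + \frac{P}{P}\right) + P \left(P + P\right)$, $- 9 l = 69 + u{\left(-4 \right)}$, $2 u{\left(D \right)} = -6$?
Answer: $\frac{2402}{3} \approx 800.67$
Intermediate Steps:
$u{\left(D \right)} = -3$ ($u{\left(D \right)} = \frac{1}{2} \left(-6\right) = -3$)
$l = - \frac{22}{3}$ ($l = - \frac{69 - 3}{9} = \left(- \frac{1}{9}\right) 66 = - \frac{22}{3} \approx -7.3333$)
$a{\left(P \right)} = 1 + 3 P^{2}$ ($a{\left(P \right)} = \left(P^{2} + 1\right) + P 2 P = \left(1 + P^{2}\right) + 2 P^{2} = 1 + 3 P^{2}$)
$l \left(-89\right) + a{\left(7 \right)} = \left(- \frac{22}{3}\right) \left(-89\right) + \left(1 + 3 \cdot 7^{2}\right) = \frac{1958}{3} + \left(1 + 3 \cdot 49\right) = \frac{1958}{3} + \left(1 + 147\right) = \frac{1958}{3} + 148 = \frac{2402}{3}$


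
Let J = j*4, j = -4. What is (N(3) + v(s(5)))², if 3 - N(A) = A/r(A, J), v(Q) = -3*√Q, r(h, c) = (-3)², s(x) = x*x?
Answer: 1369/9 ≈ 152.11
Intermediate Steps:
s(x) = x²
J = -16 (J = -4*4 = -16)
r(h, c) = 9
N(A) = 3 - A/9
(N(3) + v(s(5)))² = ((3 - ⅑*3) - 3*√(5²))² = ((3 - ⅓) - 3*√25)² = (8/3 - 3*5)² = (8/3 - 15)² = (-37/3)² = 1369/9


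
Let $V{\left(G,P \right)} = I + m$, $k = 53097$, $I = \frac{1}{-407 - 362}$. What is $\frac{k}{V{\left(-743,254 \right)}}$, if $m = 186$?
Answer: $\frac{3711963}{13003} \approx 285.47$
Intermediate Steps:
$I = - \frac{1}{769}$ ($I = \frac{1}{-769} = - \frac{1}{769} \approx -0.0013004$)
$V{\left(G,P \right)} = \frac{143033}{769}$ ($V{\left(G,P \right)} = - \frac{1}{769} + 186 = \frac{143033}{769}$)
$\frac{k}{V{\left(-743,254 \right)}} = \frac{53097}{\frac{143033}{769}} = 53097 \cdot \frac{769}{143033} = \frac{3711963}{13003}$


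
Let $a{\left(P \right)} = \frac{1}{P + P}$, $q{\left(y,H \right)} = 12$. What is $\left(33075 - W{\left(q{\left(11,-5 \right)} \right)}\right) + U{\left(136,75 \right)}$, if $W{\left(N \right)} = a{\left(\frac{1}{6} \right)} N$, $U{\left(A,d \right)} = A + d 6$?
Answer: $33625$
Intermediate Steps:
$U{\left(A,d \right)} = A + 6 d$
$a{\left(P \right)} = \frac{1}{2 P}$
$W{\left(N \right)} = 3 N$ ($W{\left(N \right)} = \frac{1}{2 \cdot \frac{1}{6}} N = \frac{\frac{1}{\frac{1}{6}}}{2} N = \frac{1}{2} \cdot 6 N = 3 N$)
$\left(33075 - W{\left(q{\left(11,-5 \right)} \right)}\right) + U{\left(136,75 \right)} = \left(33075 - 3 \cdot 12\right) + \left(136 + 6 \cdot 75\right) = \left(33075 - 36\right) + \left(136 + 450\right) = \left(33075 - 36\right) + 586 = 33039 + 586 = 33625$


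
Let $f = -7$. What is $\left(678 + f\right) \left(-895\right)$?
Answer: $-600545$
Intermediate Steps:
$\left(678 + f\right) \left(-895\right) = \left(678 - 7\right) \left(-895\right) = 671 \left(-895\right) = -600545$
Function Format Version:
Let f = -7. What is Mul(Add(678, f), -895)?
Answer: -600545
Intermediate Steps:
Mul(Add(678, f), -895) = Mul(Add(678, -7), -895) = Mul(671, -895) = -600545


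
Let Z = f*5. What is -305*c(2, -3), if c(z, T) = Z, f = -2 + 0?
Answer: 3050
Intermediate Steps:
f = -2
Z = -10 (Z = -2*5 = -10)
c(z, T) = -10
-305*c(2, -3) = -305*(-10) = 3050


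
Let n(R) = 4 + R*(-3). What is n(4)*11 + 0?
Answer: -88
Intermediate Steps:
n(R) = 4 - 3*R
n(4)*11 + 0 = (4 - 3*4)*11 + 0 = (4 - 12)*11 + 0 = -8*11 + 0 = -88 + 0 = -88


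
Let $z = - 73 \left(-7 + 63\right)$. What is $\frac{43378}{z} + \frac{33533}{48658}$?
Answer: $- \frac{493400955}{49728476} \approx -9.9219$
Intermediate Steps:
$z = -4088$ ($z = \left(-73\right) 56 = -4088$)
$\frac{43378}{z} + \frac{33533}{48658} = \frac{43378}{-4088} + \frac{33533}{48658} = 43378 \left(- \frac{1}{4088}\right) + 33533 \cdot \frac{1}{48658} = - \frac{21689}{2044} + \frac{33533}{48658} = - \frac{493400955}{49728476}$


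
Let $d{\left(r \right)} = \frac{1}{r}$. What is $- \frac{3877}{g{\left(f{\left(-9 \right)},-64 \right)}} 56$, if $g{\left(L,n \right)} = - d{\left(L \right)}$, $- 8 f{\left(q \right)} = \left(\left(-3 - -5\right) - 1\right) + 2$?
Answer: $-81417$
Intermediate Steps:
$f{\left(q \right)} = - \frac{3}{8}$ ($f{\left(q \right)} = - \frac{\left(\left(-3 - -5\right) - 1\right) + 2}{8} = - \frac{\left(\left(-3 + 5\right) - 1\right) + 2}{8} = - \frac{\left(2 - 1\right) + 2}{8} = - \frac{1 + 2}{8} = \left(- \frac{1}{8}\right) 3 = - \frac{3}{8}$)
$g{\left(L,n \right)} = - \frac{1}{L}$
$- \frac{3877}{g{\left(f{\left(-9 \right)},-64 \right)}} 56 = - \frac{3877}{\left(-1\right) \frac{1}{- \frac{3}{8}}} \cdot 56 = - \frac{3877}{\left(-1\right) \left(- \frac{8}{3}\right)} 56 = - \frac{3877}{\frac{8}{3}} \cdot 56 = \left(-3877\right) \frac{3}{8} \cdot 56 = \left(- \frac{11631}{8}\right) 56 = -81417$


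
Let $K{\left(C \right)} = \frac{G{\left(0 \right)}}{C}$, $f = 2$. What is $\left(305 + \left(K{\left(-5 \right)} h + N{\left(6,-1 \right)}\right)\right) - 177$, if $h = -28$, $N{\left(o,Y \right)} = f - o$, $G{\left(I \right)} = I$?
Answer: $124$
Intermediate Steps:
$N{\left(o,Y \right)} = 2 - o$
$K{\left(C \right)} = 0$ ($K{\left(C \right)} = \frac{0}{C} = 0$)
$\left(305 + \left(K{\left(-5 \right)} h + N{\left(6,-1 \right)}\right)\right) - 177 = \left(305 + \left(0 \left(-28\right) + \left(2 - 6\right)\right)\right) - 177 = \left(305 + \left(0 + \left(2 - 6\right)\right)\right) - 177 = \left(305 + \left(0 - 4\right)\right) - 177 = \left(305 - 4\right) - 177 = 301 - 177 = 124$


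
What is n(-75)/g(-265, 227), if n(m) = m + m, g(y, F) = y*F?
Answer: 30/12031 ≈ 0.0024936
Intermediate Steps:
g(y, F) = F*y
n(m) = 2*m
n(-75)/g(-265, 227) = (2*(-75))/((227*(-265))) = -150/(-60155) = -150*(-1/60155) = 30/12031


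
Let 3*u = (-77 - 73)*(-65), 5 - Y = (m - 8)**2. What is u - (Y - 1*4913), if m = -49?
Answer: 11407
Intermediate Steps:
Y = -3244 (Y = 5 - (-49 - 8)**2 = 5 - 1*(-57)**2 = 5 - 1*3249 = 5 - 3249 = -3244)
u = 3250 (u = ((-77 - 73)*(-65))/3 = (-150*(-65))/3 = (1/3)*9750 = 3250)
u - (Y - 1*4913) = 3250 - (-3244 - 1*4913) = 3250 - (-3244 - 4913) = 3250 - 1*(-8157) = 3250 + 8157 = 11407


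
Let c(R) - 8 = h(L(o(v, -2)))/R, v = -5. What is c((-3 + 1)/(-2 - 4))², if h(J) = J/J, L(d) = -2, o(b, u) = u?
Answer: 121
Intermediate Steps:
h(J) = 1
c(R) = 8 + 1/R
c((-3 + 1)/(-2 - 4))² = (8 + 1/((-3 + 1)/(-2 - 4)))² = (8 + 1/(-2/(-6)))² = (8 + 1/(-2*(-⅙)))² = (8 + 1/(⅓))² = (8 + 3)² = 11² = 121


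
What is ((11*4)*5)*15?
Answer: 3300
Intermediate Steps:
((11*4)*5)*15 = (44*5)*15 = 220*15 = 3300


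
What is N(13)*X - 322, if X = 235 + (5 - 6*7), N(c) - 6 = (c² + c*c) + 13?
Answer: 70364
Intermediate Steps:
N(c) = 19 + 2*c² (N(c) = 6 + ((c² + c*c) + 13) = 6 + ((c² + c²) + 13) = 6 + (2*c² + 13) = 6 + (13 + 2*c²) = 19 + 2*c²)
X = 198 (X = 235 + (5 - 42) = 235 - 37 = 198)
N(13)*X - 322 = (19 + 2*13²)*198 - 322 = (19 + 2*169)*198 - 322 = (19 + 338)*198 - 322 = 357*198 - 322 = 70686 - 322 = 70364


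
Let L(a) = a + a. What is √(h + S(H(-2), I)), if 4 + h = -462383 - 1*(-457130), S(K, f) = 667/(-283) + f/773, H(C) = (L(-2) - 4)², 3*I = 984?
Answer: I*√251668848011970/218759 ≈ 72.519*I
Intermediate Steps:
L(a) = 2*a
I = 328 (I = (⅓)*984 = 328)
H(C) = 64 (H(C) = (2*(-2) - 4)² = (-4 - 4)² = (-8)² = 64)
S(K, f) = -667/283 + f/773 (S(K, f) = 667*(-1/283) + f*(1/773) = -667/283 + f/773)
h = -5257 (h = -4 + (-462383 - 1*(-457130)) = -4 + (-462383 + 457130) = -4 - 5253 = -5257)
√(h + S(H(-2), I)) = √(-5257 + (-667/283 + (1/773)*328)) = √(-5257 + (-667/283 + 328/773)) = √(-5257 - 422767/218759) = √(-1150438830/218759) = I*√251668848011970/218759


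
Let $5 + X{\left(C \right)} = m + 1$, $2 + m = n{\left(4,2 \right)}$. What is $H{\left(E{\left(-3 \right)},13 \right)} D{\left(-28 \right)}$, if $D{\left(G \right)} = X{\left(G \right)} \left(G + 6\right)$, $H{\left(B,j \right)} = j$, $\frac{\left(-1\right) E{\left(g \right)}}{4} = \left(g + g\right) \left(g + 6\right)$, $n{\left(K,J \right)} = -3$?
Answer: $2574$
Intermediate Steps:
$m = -5$ ($m = -2 - 3 = -5$)
$E{\left(g \right)} = - 8 g \left(6 + g\right)$ ($E{\left(g \right)} = - 4 \left(g + g\right) \left(g + 6\right) = - 4 \cdot 2 g \left(6 + g\right) = - 8 g \left(6 + g\right)$)
$X{\left(C \right)} = -9$ ($X{\left(C \right)} = -5 + \left(-5 + 1\right) = -5 - 4 = -9$)
$D{\left(G \right)} = -54 - 9 G$ ($D{\left(G \right)} = - 9 \left(G + 6\right) = - 9 \left(6 + G\right) = -54 - 9 G$)
$H{\left(E{\left(-3 \right)},13 \right)} D{\left(-28 \right)} = 13 \left(-54 - -252\right) = 13 \left(-54 + 252\right) = 13 \cdot 198 = 2574$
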